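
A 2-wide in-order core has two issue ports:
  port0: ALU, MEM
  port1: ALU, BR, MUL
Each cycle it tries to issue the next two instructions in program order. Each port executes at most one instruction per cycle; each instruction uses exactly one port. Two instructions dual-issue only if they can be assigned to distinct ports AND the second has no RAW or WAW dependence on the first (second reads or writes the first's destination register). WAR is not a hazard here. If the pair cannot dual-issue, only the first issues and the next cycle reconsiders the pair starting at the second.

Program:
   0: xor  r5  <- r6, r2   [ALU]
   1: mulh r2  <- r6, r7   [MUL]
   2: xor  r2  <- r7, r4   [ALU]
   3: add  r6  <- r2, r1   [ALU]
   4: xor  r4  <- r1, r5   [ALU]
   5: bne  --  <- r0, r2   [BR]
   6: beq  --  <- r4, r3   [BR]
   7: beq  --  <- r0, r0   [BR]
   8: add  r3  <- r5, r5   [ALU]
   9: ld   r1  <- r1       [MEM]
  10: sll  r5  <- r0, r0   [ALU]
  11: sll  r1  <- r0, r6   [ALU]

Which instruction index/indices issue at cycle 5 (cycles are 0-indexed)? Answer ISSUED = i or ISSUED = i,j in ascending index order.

ISSUED = 7,8

0. xor;mulh @i0&i1  | dual
1. xor @i2  | RAW r2
2. add;xor @i3&i4  | dual
3. bne @i5  | no-port BR/BR
4. beq @i6  | no-port BR/BR
5. beq;add @i7&i8  | dual
6. ld;sll @i9&i10  | dual
7. sll @i11  | tail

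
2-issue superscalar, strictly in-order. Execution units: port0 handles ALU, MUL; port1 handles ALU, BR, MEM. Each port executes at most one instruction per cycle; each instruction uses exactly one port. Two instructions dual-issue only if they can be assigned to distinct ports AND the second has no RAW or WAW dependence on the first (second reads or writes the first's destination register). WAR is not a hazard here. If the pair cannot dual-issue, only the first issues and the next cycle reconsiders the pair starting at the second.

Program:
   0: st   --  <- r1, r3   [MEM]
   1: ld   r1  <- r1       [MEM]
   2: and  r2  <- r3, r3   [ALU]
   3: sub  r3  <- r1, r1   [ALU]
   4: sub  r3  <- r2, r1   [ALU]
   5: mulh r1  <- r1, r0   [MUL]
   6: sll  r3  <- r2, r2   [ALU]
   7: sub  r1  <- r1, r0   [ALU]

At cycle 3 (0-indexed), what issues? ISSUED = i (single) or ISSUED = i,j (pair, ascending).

ISSUED = 4,5

c0: i0 st.MEM  no-port MEM/MEM
c1: i1&i2 ld.MEM;and.ALU  pair
c2: i3 sub.ALU  WAW r3
c3: i4&i5 sub.ALU;mulh.MUL  pair
c4: i6&i7 sll.ALU;sub.ALU  pair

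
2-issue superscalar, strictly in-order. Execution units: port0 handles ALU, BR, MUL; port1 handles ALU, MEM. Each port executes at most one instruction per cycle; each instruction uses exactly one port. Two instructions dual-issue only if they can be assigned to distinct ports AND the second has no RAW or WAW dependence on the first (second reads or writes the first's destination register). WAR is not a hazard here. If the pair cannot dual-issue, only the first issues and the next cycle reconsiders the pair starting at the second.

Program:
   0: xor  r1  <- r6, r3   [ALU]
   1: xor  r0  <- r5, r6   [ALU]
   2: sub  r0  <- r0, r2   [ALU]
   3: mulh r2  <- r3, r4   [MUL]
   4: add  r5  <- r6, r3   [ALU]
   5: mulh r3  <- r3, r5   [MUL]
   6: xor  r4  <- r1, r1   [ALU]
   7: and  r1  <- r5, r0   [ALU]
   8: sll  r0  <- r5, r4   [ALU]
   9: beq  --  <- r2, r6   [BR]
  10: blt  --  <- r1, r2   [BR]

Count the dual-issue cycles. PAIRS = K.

[0] i0,i1  xor.ALU xor.ALU  -- pair
[1] i2,i3  sub.ALU mulh.MUL  -- pair
[2] i4  add.ALU  -- RAW r5
[3] i5,i6  mulh.MUL xor.ALU  -- pair
[4] i7,i8  and.ALU sll.ALU  -- pair
[5] i9  beq.BR  -- no-port BR/BR
[6] i10  blt.BR  -- tail

PAIRS = 4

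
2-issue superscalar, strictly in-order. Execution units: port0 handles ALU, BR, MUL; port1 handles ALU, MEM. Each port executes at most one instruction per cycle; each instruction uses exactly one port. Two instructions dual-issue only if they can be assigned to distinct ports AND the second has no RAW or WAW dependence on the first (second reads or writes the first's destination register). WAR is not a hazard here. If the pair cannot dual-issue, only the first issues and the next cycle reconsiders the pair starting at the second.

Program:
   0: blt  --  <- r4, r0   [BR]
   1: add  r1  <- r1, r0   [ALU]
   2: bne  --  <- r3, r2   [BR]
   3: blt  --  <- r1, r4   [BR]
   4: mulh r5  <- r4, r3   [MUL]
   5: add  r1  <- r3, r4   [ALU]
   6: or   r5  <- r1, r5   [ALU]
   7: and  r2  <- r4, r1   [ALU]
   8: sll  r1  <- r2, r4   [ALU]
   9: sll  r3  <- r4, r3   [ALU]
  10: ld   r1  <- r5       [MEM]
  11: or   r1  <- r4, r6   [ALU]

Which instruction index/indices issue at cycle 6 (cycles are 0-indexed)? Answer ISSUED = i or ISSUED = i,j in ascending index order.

ISSUED = 10

0. blt.BR/add.ALU @i0,i1  | dual
1. bne.BR @i2  | no-port BR/BR
2. blt.BR @i3  | no-port BR/MUL
3. mulh.MUL/add.ALU @i4,i5  | dual
4. or.ALU/and.ALU @i6,i7  | dual
5. sll.ALU/sll.ALU @i8,i9  | dual
6. ld.MEM @i10  | WAW r1
7. or.ALU @i11  | tail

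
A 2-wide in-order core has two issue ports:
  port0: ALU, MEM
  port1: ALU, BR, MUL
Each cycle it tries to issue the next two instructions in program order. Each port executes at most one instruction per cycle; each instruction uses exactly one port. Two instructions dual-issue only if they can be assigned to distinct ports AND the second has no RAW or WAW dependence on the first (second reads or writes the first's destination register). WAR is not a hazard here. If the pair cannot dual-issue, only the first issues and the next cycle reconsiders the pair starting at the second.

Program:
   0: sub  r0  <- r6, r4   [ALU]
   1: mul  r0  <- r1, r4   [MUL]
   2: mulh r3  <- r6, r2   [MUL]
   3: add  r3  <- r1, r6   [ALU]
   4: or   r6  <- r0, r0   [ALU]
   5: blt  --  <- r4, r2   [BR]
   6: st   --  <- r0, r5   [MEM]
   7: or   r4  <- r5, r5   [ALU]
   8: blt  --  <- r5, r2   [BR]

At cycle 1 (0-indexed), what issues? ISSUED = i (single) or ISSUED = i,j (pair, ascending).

  cy0 -> i0 (sub) WAW r0
  cy1 -> i1 (mul) no-port MUL/MUL
  cy2 -> i2 (mulh) WAW r3
  cy3 -> i3+i4 (add or) 2-wide
  cy4 -> i5+i6 (blt st) 2-wide
  cy5 -> i7+i8 (or blt) 2-wide

ISSUED = 1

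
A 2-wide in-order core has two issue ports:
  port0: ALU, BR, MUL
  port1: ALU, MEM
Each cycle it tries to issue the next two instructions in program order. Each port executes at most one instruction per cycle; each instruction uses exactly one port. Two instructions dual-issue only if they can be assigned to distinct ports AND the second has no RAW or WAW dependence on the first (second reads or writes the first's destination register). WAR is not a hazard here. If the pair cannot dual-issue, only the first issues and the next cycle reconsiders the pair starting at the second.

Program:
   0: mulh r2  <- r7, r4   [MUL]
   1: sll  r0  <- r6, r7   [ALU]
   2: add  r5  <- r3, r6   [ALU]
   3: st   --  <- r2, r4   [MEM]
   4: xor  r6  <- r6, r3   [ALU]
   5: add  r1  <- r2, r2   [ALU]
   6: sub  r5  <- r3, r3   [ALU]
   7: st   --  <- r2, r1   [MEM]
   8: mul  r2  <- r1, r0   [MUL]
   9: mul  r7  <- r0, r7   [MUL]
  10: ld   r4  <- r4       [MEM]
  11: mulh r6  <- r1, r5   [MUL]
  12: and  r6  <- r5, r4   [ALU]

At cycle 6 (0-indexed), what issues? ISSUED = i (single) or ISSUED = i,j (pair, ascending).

[0] i0+i1  mulh sll  -- pair
[1] i2+i3  add st  -- pair
[2] i4+i5  xor add  -- pair
[3] i6+i7  sub st  -- pair
[4] i8  mul  -- no-port MUL/MUL
[5] i9+i10  mul ld  -- pair
[6] i11  mulh  -- WAW r6
[7] i12  and  -- tail

ISSUED = 11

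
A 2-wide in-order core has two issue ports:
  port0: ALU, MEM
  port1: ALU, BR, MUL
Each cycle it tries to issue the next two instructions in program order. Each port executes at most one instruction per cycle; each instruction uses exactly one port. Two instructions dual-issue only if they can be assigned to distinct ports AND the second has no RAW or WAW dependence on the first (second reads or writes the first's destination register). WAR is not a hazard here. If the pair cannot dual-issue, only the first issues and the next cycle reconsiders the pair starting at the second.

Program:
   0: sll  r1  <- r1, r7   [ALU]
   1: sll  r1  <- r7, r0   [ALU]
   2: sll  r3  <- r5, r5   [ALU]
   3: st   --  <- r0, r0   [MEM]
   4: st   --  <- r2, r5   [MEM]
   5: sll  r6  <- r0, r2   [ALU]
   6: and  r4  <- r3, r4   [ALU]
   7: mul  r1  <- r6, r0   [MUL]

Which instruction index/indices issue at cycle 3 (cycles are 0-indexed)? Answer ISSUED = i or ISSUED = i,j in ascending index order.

ISSUED = 4,5

c0: i0 sll  WAW r1
c1: i1+i2 sll sll  2-wide
c2: i3 st  no-port MEM/MEM
c3: i4+i5 st sll  2-wide
c4: i6+i7 and mul  2-wide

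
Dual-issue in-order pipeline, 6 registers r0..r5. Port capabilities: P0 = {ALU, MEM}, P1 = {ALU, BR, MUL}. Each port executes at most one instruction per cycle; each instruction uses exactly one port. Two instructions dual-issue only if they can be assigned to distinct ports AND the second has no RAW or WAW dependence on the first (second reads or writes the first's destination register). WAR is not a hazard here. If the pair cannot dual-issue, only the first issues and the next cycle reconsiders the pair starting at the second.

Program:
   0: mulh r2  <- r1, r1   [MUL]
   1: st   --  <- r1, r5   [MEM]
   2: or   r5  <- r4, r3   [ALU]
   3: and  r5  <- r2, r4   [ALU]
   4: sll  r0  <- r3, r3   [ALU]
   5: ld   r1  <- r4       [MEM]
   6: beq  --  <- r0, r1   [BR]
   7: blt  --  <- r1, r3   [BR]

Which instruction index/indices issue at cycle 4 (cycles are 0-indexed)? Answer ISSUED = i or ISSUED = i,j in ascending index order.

t=0 i0/i1:mulh+st ; pair
t=1 i2:or ; WAW r5
t=2 i3/i4:and+sll ; pair
t=3 i5:ld ; RAW r1
t=4 i6:beq ; no-port BR/BR
t=5 i7:blt ; tail

ISSUED = 6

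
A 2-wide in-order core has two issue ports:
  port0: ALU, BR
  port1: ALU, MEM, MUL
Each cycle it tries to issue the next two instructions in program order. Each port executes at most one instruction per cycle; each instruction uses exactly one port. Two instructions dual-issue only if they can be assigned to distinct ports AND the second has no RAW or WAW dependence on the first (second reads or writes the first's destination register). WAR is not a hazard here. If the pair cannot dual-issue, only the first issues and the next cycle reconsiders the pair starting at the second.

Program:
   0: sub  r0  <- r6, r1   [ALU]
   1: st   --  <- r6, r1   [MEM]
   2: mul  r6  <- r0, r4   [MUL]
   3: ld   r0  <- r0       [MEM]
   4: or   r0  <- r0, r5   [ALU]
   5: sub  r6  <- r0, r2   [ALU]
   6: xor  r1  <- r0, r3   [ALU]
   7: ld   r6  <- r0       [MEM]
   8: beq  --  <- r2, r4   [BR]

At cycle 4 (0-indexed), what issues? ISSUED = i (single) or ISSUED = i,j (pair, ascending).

ISSUED = 5,6

#0 head=0: sub;st i0,i1 dual
#1 head=2: mul i2 no-port MUL/MEM
#2 head=3: ld i3 RAW+WAW r0
#3 head=4: or i4 RAW r0
#4 head=5: sub;xor i5,i6 dual
#5 head=7: ld;beq i7,i8 dual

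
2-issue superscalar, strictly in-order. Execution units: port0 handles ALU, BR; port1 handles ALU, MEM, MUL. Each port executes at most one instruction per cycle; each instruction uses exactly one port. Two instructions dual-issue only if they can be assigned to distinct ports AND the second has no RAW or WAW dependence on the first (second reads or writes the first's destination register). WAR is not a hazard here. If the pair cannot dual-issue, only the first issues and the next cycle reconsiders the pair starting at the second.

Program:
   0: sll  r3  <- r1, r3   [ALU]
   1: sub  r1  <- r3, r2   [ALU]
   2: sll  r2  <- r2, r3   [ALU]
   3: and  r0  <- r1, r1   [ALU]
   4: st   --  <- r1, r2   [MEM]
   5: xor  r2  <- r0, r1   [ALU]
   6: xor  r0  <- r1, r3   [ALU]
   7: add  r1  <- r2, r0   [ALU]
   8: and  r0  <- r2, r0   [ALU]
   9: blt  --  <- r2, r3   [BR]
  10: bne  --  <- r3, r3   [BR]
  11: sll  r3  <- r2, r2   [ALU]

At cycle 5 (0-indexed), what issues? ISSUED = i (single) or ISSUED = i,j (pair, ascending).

ISSUED = 9

0. sll.ALU @i0  | RAW r3
1. sub.ALU;sll.ALU @i1/i2  | pair
2. and.ALU;st.MEM @i3/i4  | pair
3. xor.ALU;xor.ALU @i5/i6  | pair
4. add.ALU;and.ALU @i7/i8  | pair
5. blt.BR @i9  | no-port BR/BR
6. bne.BR;sll.ALU @i10/i11  | pair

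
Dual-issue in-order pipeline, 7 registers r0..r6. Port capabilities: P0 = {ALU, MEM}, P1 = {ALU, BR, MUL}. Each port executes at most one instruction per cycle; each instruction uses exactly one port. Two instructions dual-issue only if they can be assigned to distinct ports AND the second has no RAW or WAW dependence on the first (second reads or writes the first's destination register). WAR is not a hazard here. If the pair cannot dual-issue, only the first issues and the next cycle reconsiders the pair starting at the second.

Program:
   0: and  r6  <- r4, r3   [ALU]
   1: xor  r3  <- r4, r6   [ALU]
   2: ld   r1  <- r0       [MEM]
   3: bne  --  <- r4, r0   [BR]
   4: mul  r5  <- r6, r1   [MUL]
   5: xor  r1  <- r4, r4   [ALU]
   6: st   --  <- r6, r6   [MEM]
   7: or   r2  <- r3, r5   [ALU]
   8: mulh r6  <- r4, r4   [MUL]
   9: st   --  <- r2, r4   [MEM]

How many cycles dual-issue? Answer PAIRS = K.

PAIRS = 4

#0 head=0: and.ALU i0 RAW r6
#1 head=1: xor.ALU+ld.MEM i1/i2 2-wide
#2 head=3: bne.BR i3 no-port BR/MUL
#3 head=4: mul.MUL+xor.ALU i4/i5 2-wide
#4 head=6: st.MEM+or.ALU i6/i7 2-wide
#5 head=8: mulh.MUL+st.MEM i8/i9 2-wide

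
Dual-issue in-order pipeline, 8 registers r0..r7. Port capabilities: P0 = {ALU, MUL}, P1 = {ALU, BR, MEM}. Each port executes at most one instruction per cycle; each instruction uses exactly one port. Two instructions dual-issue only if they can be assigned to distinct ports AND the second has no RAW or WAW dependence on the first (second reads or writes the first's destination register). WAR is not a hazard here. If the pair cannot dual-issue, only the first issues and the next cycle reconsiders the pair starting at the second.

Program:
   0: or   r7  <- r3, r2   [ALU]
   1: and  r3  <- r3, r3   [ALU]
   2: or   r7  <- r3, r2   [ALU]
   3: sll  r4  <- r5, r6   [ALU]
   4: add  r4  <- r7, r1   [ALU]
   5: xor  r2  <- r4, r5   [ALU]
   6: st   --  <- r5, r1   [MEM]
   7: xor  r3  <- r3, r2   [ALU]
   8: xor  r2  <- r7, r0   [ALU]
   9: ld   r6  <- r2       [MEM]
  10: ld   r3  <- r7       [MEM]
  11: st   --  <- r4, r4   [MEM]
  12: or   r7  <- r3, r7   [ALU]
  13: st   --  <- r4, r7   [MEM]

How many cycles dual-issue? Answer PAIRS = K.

PAIRS = 5

c0: i0/i1 or;and  pair
c1: i2/i3 or;sll  pair
c2: i4 add  RAW r4
c3: i5/i6 xor;st  pair
c4: i7/i8 xor;xor  pair
c5: i9 ld  no-port MEM/MEM
c6: i10 ld  no-port MEM/MEM
c7: i11/i12 st;or  pair
c8: i13 st  tail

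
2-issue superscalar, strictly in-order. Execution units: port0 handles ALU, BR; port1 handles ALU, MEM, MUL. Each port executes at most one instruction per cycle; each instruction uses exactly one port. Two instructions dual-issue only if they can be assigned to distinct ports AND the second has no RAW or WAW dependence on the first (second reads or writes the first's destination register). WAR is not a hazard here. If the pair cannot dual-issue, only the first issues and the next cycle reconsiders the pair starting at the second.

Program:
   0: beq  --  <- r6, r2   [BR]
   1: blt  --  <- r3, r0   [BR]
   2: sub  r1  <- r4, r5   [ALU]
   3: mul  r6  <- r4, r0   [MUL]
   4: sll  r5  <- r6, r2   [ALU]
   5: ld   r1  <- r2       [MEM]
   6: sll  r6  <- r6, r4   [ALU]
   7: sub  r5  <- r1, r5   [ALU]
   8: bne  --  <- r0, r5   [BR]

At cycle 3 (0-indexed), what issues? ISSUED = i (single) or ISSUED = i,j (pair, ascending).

ISSUED = 4,5

  cy0 -> i0 (beq) no-port BR/BR
  cy1 -> i1&i2 (blt sub) pair
  cy2 -> i3 (mul) RAW r6
  cy3 -> i4&i5 (sll ld) pair
  cy4 -> i6&i7 (sll sub) pair
  cy5 -> i8 (bne) tail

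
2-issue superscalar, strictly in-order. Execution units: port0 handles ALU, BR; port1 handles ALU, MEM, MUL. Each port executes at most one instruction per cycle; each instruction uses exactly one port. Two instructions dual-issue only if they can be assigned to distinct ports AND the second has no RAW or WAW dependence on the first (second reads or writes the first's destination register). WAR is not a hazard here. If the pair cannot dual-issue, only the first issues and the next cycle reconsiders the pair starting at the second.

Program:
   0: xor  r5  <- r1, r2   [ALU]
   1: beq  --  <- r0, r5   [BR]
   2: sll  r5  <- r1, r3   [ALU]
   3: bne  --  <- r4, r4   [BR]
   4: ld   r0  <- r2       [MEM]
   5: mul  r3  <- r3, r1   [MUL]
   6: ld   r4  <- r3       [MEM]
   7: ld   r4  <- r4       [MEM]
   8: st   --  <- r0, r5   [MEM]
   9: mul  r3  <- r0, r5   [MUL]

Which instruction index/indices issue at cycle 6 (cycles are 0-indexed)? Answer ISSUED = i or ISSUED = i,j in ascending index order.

  cy0 -> i0 (xor) RAW r5
  cy1 -> i1+i2 (beq;sll) dual
  cy2 -> i3+i4 (bne;ld) dual
  cy3 -> i5 (mul) no-port MUL/MEM
  cy4 -> i6 (ld) no-port MEM/MEM
  cy5 -> i7 (ld) no-port MEM/MEM
  cy6 -> i8 (st) no-port MEM/MUL
  cy7 -> i9 (mul) tail

ISSUED = 8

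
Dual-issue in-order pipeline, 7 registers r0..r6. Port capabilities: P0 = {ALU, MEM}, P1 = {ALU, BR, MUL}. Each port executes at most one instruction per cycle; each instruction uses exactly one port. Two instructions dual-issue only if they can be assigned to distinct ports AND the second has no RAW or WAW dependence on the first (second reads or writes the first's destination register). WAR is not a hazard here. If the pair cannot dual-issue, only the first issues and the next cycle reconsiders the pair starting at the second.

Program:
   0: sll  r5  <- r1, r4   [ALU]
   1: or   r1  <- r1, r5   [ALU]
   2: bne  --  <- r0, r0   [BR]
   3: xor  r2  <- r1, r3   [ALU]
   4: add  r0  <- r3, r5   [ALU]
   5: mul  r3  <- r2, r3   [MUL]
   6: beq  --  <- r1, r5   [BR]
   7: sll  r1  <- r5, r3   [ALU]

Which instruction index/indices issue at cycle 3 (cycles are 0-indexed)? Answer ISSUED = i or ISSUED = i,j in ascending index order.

#0 head=0: sll i0 RAW r5
#1 head=1: or bne i1/i2 2-wide
#2 head=3: xor add i3/i4 2-wide
#3 head=5: mul i5 no-port MUL/BR
#4 head=6: beq sll i6/i7 2-wide

ISSUED = 5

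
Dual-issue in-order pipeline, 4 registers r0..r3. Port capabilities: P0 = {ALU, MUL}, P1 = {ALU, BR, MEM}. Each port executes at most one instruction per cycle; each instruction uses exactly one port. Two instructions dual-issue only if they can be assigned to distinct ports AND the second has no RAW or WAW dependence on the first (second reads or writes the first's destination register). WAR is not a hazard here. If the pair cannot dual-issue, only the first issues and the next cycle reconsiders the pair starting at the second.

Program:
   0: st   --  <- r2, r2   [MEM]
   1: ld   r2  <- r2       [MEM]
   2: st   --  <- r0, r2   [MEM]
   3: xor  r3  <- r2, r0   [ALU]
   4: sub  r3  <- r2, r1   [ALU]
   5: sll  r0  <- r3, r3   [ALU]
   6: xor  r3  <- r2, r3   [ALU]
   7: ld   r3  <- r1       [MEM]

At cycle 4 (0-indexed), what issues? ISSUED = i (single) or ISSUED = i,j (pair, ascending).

c0: i0 st  no-port MEM/MEM
c1: i1 ld  no-port MEM/MEM
c2: i2,i3 st xor  pair
c3: i4 sub  RAW r3
c4: i5,i6 sll xor  pair
c5: i7 ld  tail

ISSUED = 5,6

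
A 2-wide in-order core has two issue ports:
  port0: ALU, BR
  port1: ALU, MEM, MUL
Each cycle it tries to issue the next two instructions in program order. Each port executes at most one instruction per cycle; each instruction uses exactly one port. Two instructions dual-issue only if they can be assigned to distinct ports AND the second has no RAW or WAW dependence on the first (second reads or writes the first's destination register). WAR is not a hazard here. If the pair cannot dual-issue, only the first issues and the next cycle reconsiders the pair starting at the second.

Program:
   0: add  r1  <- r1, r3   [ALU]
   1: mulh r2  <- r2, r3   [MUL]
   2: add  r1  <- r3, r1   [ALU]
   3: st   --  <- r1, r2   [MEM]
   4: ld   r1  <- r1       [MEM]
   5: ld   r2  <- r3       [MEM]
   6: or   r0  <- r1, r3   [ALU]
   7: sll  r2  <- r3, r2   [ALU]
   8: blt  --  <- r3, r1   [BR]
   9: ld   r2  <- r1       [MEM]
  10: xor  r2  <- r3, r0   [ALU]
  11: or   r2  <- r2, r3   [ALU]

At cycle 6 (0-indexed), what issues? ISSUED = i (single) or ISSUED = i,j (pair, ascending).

ISSUED = 9

[0] i0,i1  add.ALU+mulh.MUL  -- pair
[1] i2  add.ALU  -- RAW r1
[2] i3  st.MEM  -- no-port MEM/MEM
[3] i4  ld.MEM  -- no-port MEM/MEM
[4] i5,i6  ld.MEM+or.ALU  -- pair
[5] i7,i8  sll.ALU+blt.BR  -- pair
[6] i9  ld.MEM  -- WAW r2
[7] i10  xor.ALU  -- RAW+WAW r2
[8] i11  or.ALU  -- tail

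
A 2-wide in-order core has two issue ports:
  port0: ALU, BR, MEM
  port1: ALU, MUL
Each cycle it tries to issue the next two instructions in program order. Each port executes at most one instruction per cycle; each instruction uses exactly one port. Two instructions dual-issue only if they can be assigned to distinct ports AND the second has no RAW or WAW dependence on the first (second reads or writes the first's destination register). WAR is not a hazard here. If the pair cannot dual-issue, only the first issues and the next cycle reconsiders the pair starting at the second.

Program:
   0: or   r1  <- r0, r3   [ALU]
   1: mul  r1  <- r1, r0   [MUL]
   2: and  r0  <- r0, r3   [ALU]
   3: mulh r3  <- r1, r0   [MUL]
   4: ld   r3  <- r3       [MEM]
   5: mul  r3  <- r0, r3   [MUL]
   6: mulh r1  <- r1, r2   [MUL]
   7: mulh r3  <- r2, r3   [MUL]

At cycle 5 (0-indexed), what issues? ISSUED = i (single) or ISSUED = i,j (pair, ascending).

ISSUED = 6

#0 head=0: or i0 RAW+WAW r1
#1 head=1: mul and i1/i2 dual
#2 head=3: mulh i3 RAW+WAW r3
#3 head=4: ld i4 RAW+WAW r3
#4 head=5: mul i5 no-port MUL/MUL
#5 head=6: mulh i6 no-port MUL/MUL
#6 head=7: mulh i7 tail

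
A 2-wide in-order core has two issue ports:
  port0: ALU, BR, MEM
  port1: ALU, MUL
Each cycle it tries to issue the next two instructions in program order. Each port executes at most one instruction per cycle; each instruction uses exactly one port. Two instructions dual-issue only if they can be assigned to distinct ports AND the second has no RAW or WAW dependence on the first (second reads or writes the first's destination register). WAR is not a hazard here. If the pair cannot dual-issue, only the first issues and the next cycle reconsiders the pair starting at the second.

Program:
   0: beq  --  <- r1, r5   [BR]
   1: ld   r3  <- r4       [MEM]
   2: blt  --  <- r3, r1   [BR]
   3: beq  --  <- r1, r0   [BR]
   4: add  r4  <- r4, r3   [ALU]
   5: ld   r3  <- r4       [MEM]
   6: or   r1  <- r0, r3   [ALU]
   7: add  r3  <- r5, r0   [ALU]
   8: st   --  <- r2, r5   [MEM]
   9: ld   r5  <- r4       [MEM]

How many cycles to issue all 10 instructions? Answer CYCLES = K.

CYCLES = 8

  cy0 -> i0 (beq) no-port BR/MEM
  cy1 -> i1 (ld) no-port MEM/BR
  cy2 -> i2 (blt) no-port BR/BR
  cy3 -> i3&i4 (beq+add) pair
  cy4 -> i5 (ld) RAW r3
  cy5 -> i6&i7 (or+add) pair
  cy6 -> i8 (st) no-port MEM/MEM
  cy7 -> i9 (ld) tail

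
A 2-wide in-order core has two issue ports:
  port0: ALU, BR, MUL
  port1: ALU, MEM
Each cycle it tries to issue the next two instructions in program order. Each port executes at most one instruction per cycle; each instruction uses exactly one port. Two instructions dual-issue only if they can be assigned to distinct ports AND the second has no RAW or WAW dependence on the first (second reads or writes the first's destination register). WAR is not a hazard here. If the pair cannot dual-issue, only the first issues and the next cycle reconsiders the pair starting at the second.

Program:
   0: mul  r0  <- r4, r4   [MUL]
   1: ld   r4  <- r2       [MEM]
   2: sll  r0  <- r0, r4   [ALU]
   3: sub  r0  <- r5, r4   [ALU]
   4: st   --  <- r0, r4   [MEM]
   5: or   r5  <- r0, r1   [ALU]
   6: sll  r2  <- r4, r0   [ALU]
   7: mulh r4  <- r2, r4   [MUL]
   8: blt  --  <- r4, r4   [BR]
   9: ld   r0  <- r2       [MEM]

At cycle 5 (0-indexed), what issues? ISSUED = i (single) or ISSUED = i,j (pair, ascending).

ISSUED = 7

0. mul.MUL ld.MEM @i0&i1  | dual
1. sll.ALU @i2  | WAW r0
2. sub.ALU @i3  | RAW r0
3. st.MEM or.ALU @i4&i5  | dual
4. sll.ALU @i6  | RAW r2
5. mulh.MUL @i7  | no-port MUL/BR
6. blt.BR ld.MEM @i8&i9  | dual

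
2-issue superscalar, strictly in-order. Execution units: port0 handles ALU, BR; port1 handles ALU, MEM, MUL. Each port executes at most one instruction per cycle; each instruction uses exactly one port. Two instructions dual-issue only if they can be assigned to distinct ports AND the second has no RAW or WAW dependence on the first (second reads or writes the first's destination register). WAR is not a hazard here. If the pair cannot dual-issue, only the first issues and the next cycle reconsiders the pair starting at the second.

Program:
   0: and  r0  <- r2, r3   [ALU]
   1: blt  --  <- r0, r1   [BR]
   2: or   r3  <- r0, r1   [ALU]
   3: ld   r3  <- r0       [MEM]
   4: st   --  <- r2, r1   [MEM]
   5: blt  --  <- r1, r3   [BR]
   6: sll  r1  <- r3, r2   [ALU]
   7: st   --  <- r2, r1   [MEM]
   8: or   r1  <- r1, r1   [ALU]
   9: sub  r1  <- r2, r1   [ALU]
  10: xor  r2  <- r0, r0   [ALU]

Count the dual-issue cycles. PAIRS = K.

  cy0 -> i0 (and.ALU) RAW r0
  cy1 -> i1&i2 (blt.BR or.ALU) dual
  cy2 -> i3 (ld.MEM) no-port MEM/MEM
  cy3 -> i4&i5 (st.MEM blt.BR) dual
  cy4 -> i6 (sll.ALU) RAW r1
  cy5 -> i7&i8 (st.MEM or.ALU) dual
  cy6 -> i9&i10 (sub.ALU xor.ALU) dual

PAIRS = 4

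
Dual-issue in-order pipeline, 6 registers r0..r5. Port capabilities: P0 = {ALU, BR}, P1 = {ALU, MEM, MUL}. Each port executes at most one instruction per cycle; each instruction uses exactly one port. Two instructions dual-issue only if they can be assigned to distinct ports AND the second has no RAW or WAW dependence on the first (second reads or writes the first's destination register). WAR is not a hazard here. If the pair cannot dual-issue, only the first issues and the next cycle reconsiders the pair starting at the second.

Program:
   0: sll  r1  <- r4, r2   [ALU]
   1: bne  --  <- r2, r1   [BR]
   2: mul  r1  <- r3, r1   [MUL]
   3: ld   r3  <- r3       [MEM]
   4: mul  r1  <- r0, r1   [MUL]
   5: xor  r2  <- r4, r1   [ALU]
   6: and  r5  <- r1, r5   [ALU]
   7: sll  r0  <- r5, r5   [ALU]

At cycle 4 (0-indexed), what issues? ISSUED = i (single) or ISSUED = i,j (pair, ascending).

ISSUED = 5,6

t=0 i0:sll.ALU ; RAW r1
t=1 i1,i2:bne.BR mul.MUL ; 2-wide
t=2 i3:ld.MEM ; no-port MEM/MUL
t=3 i4:mul.MUL ; RAW r1
t=4 i5,i6:xor.ALU and.ALU ; 2-wide
t=5 i7:sll.ALU ; tail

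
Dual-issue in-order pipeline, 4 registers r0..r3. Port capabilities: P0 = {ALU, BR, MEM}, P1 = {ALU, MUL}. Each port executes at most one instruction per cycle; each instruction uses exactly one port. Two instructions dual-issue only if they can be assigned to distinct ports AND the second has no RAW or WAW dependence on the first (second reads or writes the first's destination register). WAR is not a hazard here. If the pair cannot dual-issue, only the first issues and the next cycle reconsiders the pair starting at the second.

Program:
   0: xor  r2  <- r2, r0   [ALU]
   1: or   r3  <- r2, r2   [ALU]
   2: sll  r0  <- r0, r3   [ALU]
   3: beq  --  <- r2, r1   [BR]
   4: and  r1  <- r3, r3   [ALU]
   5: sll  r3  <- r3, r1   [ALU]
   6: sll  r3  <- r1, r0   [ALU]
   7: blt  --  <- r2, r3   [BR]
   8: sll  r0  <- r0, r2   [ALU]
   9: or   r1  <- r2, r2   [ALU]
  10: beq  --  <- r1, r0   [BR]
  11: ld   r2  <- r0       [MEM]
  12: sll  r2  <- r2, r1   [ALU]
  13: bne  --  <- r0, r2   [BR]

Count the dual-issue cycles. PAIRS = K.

  cy0 -> i0 (xor) RAW r2
  cy1 -> i1 (or) RAW r3
  cy2 -> i2&i3 (sll+beq) dual
  cy3 -> i4 (and) RAW r1
  cy4 -> i5 (sll) WAW r3
  cy5 -> i6 (sll) RAW r3
  cy6 -> i7&i8 (blt+sll) dual
  cy7 -> i9 (or) RAW r1
  cy8 -> i10 (beq) no-port BR/MEM
  cy9 -> i11 (ld) RAW+WAW r2
  cy10 -> i12 (sll) RAW r2
  cy11 -> i13 (bne) tail

PAIRS = 2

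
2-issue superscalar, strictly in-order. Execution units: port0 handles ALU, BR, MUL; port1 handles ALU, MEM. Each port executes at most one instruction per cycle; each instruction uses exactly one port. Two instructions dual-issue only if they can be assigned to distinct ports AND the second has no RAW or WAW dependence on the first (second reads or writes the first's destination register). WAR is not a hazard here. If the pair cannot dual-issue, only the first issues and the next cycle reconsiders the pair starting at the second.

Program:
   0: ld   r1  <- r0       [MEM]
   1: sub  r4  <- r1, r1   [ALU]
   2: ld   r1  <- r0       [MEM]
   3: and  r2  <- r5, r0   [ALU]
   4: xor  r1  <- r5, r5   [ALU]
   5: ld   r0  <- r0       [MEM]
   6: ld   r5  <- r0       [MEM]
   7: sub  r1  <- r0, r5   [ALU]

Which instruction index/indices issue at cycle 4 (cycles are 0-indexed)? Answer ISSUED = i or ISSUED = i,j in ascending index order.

t=0 i0:ld ; RAW r1
t=1 i1+i2:sub/ld ; 2-wide
t=2 i3+i4:and/xor ; 2-wide
t=3 i5:ld ; no-port MEM/MEM
t=4 i6:ld ; RAW r5
t=5 i7:sub ; tail

ISSUED = 6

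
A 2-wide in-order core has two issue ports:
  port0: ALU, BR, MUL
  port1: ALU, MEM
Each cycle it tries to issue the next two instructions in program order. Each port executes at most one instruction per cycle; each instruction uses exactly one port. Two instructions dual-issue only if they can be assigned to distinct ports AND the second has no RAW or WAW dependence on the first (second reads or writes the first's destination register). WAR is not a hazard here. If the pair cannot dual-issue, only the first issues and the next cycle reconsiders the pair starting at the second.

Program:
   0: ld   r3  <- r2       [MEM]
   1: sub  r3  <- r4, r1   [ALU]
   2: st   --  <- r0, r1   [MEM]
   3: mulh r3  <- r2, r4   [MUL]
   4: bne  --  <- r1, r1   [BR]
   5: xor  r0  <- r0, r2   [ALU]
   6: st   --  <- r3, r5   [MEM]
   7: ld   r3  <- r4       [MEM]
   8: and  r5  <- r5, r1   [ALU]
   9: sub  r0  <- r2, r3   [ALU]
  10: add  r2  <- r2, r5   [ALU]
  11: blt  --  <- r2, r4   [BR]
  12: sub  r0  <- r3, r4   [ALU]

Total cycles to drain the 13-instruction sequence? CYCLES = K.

  cy0 -> i0 (ld.MEM) WAW r3
  cy1 -> i1&i2 (sub.ALU;st.MEM) 2-wide
  cy2 -> i3 (mulh.MUL) no-port MUL/BR
  cy3 -> i4&i5 (bne.BR;xor.ALU) 2-wide
  cy4 -> i6 (st.MEM) no-port MEM/MEM
  cy5 -> i7&i8 (ld.MEM;and.ALU) 2-wide
  cy6 -> i9&i10 (sub.ALU;add.ALU) 2-wide
  cy7 -> i11&i12 (blt.BR;sub.ALU) 2-wide

CYCLES = 8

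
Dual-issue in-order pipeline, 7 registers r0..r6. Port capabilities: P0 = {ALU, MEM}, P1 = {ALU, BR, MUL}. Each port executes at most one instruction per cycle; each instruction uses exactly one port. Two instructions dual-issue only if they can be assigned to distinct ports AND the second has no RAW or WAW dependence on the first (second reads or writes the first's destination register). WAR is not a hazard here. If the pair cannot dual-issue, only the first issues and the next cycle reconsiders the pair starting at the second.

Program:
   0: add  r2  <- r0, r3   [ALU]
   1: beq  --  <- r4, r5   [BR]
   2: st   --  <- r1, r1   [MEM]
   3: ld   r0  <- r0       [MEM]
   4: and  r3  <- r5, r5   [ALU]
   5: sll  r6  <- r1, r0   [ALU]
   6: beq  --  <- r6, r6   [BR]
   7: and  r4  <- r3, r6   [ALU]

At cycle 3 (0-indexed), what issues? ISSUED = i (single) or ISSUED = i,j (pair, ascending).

[0] i0,i1  add.ALU beq.BR  -- pair
[1] i2  st.MEM  -- no-port MEM/MEM
[2] i3,i4  ld.MEM and.ALU  -- pair
[3] i5  sll.ALU  -- RAW r6
[4] i6,i7  beq.BR and.ALU  -- pair

ISSUED = 5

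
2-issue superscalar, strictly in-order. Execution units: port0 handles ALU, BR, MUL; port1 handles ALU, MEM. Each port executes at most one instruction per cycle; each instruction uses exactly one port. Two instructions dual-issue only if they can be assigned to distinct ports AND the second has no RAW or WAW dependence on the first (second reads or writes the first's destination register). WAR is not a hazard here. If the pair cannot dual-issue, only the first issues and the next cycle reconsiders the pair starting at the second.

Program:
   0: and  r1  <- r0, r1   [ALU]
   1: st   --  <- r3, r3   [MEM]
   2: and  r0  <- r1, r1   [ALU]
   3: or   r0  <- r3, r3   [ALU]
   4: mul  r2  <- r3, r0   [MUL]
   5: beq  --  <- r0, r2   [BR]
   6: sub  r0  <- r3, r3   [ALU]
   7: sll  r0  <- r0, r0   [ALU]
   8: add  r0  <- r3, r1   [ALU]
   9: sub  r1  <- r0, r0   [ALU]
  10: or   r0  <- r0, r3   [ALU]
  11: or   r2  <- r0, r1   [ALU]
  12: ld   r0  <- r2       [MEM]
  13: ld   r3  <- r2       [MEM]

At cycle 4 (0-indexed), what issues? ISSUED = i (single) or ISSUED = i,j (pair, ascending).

ISSUED = 5,6

  cy0 -> i0+i1 (and.ALU/st.MEM) dual
  cy1 -> i2 (and.ALU) WAW r0
  cy2 -> i3 (or.ALU) RAW r0
  cy3 -> i4 (mul.MUL) no-port MUL/BR
  cy4 -> i5+i6 (beq.BR/sub.ALU) dual
  cy5 -> i7 (sll.ALU) WAW r0
  cy6 -> i8 (add.ALU) RAW r0
  cy7 -> i9+i10 (sub.ALU/or.ALU) dual
  cy8 -> i11 (or.ALU) RAW r2
  cy9 -> i12 (ld.MEM) no-port MEM/MEM
  cy10 -> i13 (ld.MEM) tail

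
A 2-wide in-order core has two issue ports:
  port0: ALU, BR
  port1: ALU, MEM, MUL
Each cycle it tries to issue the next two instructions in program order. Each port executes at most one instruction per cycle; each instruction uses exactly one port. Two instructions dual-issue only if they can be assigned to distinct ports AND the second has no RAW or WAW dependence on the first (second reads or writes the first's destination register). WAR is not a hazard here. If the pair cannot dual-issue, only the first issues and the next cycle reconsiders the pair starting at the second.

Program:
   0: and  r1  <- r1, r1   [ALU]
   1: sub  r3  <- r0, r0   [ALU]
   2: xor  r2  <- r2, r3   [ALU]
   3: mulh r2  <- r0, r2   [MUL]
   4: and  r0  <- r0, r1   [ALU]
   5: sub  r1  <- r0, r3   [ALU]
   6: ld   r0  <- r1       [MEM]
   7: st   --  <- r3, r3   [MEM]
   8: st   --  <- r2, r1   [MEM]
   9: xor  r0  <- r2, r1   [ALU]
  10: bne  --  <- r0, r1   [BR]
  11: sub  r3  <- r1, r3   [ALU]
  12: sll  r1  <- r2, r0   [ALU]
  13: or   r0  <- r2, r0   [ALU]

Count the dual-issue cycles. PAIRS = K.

PAIRS = 5

c0: i0/i1 and;sub  2-wide
c1: i2 xor  RAW+WAW r2
c2: i3/i4 mulh;and  2-wide
c3: i5 sub  RAW r1
c4: i6 ld  no-port MEM/MEM
c5: i7 st  no-port MEM/MEM
c6: i8/i9 st;xor  2-wide
c7: i10/i11 bne;sub  2-wide
c8: i12/i13 sll;or  2-wide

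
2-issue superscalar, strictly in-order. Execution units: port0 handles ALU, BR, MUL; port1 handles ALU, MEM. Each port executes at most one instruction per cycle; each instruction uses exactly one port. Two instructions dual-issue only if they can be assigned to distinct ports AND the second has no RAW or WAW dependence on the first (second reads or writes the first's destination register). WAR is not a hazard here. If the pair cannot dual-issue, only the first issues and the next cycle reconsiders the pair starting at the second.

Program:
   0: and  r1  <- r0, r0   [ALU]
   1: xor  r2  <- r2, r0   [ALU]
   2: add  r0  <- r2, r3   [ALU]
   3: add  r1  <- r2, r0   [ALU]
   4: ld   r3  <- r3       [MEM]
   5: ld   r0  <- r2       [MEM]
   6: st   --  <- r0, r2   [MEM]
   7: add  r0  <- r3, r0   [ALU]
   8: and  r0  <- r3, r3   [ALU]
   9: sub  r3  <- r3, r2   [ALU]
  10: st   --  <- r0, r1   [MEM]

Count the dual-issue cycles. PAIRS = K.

PAIRS = 4

  cy0 -> i0,i1 (and.ALU xor.ALU) dual
  cy1 -> i2 (add.ALU) RAW r0
  cy2 -> i3,i4 (add.ALU ld.MEM) dual
  cy3 -> i5 (ld.MEM) no-port MEM/MEM
  cy4 -> i6,i7 (st.MEM add.ALU) dual
  cy5 -> i8,i9 (and.ALU sub.ALU) dual
  cy6 -> i10 (st.MEM) tail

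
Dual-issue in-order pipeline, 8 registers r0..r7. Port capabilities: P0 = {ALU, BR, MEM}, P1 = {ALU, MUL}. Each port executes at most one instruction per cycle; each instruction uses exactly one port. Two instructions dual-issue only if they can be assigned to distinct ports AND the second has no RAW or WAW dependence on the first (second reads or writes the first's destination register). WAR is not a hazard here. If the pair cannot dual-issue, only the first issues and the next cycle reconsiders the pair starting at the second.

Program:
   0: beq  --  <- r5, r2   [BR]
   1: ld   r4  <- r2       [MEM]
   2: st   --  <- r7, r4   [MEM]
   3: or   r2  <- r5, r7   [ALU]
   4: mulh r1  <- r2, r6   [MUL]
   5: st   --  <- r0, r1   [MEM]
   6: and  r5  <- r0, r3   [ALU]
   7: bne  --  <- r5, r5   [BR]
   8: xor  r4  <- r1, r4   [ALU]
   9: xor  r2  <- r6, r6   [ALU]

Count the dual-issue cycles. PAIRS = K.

#0 head=0: beq.BR i0 no-port BR/MEM
#1 head=1: ld.MEM i1 no-port MEM/MEM
#2 head=2: st.MEM/or.ALU i2&i3 dual
#3 head=4: mulh.MUL i4 RAW r1
#4 head=5: st.MEM/and.ALU i5&i6 dual
#5 head=7: bne.BR/xor.ALU i7&i8 dual
#6 head=9: xor.ALU i9 tail

PAIRS = 3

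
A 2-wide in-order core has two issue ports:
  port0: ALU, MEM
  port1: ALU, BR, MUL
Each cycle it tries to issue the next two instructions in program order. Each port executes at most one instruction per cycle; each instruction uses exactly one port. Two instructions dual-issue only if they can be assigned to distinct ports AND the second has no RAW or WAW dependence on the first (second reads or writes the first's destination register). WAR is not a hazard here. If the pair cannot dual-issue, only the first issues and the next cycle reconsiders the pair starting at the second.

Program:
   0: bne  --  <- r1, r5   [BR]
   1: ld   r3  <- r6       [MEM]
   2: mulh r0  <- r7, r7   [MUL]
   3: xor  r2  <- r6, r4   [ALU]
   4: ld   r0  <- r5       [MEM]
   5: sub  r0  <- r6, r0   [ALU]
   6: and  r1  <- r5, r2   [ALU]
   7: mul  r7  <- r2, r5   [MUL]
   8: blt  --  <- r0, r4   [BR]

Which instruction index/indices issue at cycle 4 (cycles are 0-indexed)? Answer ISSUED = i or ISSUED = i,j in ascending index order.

t=0 i0+i1:bne ld ; pair
t=1 i2+i3:mulh xor ; pair
t=2 i4:ld ; RAW+WAW r0
t=3 i5+i6:sub and ; pair
t=4 i7:mul ; no-port MUL/BR
t=5 i8:blt ; tail

ISSUED = 7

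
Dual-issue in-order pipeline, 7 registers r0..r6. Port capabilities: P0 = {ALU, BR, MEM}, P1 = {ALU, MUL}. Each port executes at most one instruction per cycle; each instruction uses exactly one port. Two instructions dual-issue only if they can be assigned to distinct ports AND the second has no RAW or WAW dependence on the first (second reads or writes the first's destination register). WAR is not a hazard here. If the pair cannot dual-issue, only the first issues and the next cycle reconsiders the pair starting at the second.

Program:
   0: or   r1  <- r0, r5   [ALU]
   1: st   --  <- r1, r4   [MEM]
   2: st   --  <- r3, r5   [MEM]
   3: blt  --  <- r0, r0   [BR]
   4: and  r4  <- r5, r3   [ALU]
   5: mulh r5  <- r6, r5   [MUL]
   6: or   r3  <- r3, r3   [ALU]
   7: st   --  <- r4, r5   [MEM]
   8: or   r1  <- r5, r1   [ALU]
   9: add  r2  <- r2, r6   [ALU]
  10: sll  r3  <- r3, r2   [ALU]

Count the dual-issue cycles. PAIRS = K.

PAIRS = 3

0. or.ALU @i0  | RAW r1
1. st.MEM @i1  | no-port MEM/MEM
2. st.MEM @i2  | no-port MEM/BR
3. blt.BR and.ALU @i3&i4  | dual
4. mulh.MUL or.ALU @i5&i6  | dual
5. st.MEM or.ALU @i7&i8  | dual
6. add.ALU @i9  | RAW r2
7. sll.ALU @i10  | tail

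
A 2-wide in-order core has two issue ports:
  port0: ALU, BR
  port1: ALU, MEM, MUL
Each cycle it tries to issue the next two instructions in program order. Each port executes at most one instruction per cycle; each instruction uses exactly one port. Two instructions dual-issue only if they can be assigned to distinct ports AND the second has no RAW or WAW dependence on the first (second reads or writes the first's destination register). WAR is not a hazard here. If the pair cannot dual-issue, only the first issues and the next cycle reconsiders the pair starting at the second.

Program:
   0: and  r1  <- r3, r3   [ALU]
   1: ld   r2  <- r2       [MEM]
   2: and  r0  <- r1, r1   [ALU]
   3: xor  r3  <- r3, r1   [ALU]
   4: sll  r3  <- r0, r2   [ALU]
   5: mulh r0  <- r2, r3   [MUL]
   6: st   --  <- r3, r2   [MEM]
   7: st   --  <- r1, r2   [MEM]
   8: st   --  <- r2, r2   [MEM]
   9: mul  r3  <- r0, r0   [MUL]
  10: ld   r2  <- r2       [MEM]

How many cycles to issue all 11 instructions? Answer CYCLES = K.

t=0 i0,i1:and.ALU ld.MEM ; 2-wide
t=1 i2,i3:and.ALU xor.ALU ; 2-wide
t=2 i4:sll.ALU ; RAW r3
t=3 i5:mulh.MUL ; no-port MUL/MEM
t=4 i6:st.MEM ; no-port MEM/MEM
t=5 i7:st.MEM ; no-port MEM/MEM
t=6 i8:st.MEM ; no-port MEM/MUL
t=7 i9:mul.MUL ; no-port MUL/MEM
t=8 i10:ld.MEM ; tail

CYCLES = 9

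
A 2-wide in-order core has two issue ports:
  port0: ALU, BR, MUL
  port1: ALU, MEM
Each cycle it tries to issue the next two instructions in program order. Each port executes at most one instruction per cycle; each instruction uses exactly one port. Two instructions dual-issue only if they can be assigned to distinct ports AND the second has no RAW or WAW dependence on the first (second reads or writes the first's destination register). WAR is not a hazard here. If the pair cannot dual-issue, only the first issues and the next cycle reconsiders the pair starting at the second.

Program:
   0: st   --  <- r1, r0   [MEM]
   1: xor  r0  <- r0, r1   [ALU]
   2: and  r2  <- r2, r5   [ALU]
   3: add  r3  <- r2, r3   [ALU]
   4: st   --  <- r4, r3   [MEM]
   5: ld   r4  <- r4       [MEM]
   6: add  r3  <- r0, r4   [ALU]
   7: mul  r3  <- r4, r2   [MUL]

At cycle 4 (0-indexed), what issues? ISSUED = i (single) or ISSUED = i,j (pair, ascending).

ISSUED = 5

[0] i0&i1  st.MEM;xor.ALU  -- dual
[1] i2  and.ALU  -- RAW r2
[2] i3  add.ALU  -- RAW r3
[3] i4  st.MEM  -- no-port MEM/MEM
[4] i5  ld.MEM  -- RAW r4
[5] i6  add.ALU  -- WAW r3
[6] i7  mul.MUL  -- tail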